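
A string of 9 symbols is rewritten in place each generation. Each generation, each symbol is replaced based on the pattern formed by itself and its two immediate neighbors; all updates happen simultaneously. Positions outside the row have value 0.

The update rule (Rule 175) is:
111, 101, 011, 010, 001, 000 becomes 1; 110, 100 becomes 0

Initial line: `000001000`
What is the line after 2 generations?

111111011
111110110

111110110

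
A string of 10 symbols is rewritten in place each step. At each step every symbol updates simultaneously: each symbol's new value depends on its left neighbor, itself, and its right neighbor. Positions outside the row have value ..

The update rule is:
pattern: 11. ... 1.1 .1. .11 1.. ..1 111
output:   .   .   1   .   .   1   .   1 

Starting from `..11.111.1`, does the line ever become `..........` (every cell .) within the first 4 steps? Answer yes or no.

step 1: ....1.1.1.
step 2: .....1.1.1
step 3: ......1.1.
step 4: .......1.1
step 4 is .......1.1, still not uniform .

no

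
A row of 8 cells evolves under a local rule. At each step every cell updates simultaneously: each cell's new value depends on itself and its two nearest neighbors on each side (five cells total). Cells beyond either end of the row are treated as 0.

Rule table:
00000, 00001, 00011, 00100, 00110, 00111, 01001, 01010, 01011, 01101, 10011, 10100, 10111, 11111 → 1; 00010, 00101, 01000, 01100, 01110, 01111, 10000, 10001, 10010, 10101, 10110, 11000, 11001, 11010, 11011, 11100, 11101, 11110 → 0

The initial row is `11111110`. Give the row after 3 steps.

10111000
01100001
11000101

11000101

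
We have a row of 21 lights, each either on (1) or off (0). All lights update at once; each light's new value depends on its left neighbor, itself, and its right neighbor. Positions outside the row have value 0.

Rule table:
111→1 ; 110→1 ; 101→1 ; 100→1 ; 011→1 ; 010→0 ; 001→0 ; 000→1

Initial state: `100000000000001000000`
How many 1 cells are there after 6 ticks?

tick 1: 011111111111100111111
tick 2: 011111111111110111111
tick 3: 011111111111111111111
tick 4: 011111111111111111111  (fixed point — unchanged through tick 6)
count of 1: 20

20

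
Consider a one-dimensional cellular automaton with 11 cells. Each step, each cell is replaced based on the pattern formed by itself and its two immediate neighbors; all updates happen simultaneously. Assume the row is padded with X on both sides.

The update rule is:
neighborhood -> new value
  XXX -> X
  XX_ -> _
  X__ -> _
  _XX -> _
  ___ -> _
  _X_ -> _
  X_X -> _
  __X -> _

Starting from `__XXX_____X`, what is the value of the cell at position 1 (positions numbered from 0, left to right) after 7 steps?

___X_______
___________
___________  (fixed point — unchanged through step 7)
position 1 holds _

_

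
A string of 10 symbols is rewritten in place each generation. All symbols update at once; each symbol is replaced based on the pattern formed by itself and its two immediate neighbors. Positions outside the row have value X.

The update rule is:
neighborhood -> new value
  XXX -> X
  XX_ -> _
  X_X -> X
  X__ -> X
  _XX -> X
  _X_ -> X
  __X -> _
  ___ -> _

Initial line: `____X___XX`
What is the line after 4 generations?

XX_XXXXXXX

X___XX__XX
_X__X_X_XX
XXX_XXXXXX
XX_XXXXXXX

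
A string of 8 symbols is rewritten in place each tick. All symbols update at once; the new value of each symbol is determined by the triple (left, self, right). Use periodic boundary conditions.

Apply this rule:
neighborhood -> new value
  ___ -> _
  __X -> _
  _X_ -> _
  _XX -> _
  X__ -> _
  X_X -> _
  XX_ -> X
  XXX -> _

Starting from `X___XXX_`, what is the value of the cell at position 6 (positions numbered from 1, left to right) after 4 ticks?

_

tick 1: ______X_
tick 2: ________
tick 3: ________  (fixed point — unchanged through tick 4)
position 6 holds _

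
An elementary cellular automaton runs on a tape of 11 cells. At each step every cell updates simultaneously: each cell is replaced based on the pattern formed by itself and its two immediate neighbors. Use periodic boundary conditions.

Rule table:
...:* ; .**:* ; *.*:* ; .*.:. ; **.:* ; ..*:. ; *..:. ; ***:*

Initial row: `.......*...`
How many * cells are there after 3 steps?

10

******...**
******.*.**
*******.***
count of *: 10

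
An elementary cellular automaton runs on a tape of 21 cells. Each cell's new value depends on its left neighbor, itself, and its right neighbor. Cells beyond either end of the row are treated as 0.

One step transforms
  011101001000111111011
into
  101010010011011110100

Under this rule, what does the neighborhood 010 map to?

At position 5 the neighborhood is 010; the next row has 0 there.

0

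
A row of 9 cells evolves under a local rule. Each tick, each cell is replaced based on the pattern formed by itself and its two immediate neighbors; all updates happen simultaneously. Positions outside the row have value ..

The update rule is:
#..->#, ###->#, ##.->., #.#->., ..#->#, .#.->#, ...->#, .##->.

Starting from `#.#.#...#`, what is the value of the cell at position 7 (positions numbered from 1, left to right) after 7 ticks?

tick 1: #.#.#####
tick 2: #.#..###.
tick 3: #.###.#.#
tick 4: #..#..#.#
tick 5: #######.#
tick 6: .#####..#
tick 7: #.###.###
position 7 holds #

#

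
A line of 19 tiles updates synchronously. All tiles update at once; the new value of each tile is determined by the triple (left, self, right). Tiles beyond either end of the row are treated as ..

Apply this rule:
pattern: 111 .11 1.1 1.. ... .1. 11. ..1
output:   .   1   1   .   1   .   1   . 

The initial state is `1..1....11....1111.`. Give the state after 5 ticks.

tick 1: .....11.11.11.1..1.
tick 2: 1111.111111111.....
tick 3: 1..111.......1.1111
tick 4: ...1.1.11111..11..1
tick 5: 11..1.11...1..11...

11..1.11...1..11...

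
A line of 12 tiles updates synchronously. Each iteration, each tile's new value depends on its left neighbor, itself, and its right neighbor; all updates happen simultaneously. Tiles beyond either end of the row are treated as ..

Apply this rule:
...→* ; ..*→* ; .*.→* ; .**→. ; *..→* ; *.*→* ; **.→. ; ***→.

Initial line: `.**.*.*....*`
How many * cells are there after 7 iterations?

*..*********
***.........
...*********
***.........  (repeats iteration 2; period 2)
iteration 7: ...*********
count of *: 9

9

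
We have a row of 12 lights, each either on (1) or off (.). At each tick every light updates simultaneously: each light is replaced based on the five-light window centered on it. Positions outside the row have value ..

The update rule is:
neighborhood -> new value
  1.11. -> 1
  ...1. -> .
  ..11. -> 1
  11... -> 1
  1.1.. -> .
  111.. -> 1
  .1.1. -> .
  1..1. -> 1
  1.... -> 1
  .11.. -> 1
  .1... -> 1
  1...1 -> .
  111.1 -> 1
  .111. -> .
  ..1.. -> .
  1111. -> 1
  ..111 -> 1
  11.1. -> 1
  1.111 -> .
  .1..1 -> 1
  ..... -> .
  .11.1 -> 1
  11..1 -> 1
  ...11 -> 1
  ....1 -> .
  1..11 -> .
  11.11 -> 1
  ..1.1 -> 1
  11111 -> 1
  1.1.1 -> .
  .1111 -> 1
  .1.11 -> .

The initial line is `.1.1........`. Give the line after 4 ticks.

...1.1111111

tick 1: .1..11......
tick 2: ..1.1111....
tick 3: ..1..11111..
tick 4: ...1.1111111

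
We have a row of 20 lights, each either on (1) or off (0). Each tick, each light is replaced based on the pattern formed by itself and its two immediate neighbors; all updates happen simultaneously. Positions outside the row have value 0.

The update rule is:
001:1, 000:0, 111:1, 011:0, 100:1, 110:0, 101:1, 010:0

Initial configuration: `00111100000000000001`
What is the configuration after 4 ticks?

10100101010000010101

tick 1: 01011010000000000010
tick 2: 10100101000000000101
tick 3: 01011010100000001010
tick 4: 10100101010000010101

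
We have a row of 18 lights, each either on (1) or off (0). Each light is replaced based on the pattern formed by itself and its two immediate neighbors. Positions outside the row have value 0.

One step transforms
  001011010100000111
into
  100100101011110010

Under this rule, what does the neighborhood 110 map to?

0

At position 5 the neighborhood is 110; the next row has 0 there.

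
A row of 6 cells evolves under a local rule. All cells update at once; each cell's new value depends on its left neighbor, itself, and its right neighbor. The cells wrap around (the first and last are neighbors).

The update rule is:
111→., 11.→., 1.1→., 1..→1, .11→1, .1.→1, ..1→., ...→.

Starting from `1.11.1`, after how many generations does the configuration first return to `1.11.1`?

..1..1
1.11.1

2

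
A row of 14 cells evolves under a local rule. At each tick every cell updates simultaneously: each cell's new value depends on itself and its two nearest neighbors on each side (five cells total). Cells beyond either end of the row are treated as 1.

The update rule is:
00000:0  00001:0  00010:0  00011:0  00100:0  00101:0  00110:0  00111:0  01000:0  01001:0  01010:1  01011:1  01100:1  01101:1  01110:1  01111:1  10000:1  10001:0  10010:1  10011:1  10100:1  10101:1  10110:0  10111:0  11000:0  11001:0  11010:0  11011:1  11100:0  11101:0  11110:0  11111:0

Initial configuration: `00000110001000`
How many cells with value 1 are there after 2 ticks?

01000010000000
01010000100000
count of 1: 3

3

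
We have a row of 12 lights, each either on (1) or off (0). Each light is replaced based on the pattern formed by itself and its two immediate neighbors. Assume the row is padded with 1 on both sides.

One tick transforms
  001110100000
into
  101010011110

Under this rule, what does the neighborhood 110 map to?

1

At position 4 the neighborhood is 110; the next row has 1 there.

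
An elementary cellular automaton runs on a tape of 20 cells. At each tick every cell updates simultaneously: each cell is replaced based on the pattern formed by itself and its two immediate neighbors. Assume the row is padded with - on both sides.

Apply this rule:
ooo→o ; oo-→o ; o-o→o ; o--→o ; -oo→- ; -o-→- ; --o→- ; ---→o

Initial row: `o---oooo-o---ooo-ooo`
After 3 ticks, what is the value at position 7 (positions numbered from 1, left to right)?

-

-oo--oooo-oo--ooo-oo
--oo--oooo-oo--ooo-o
o--oo--oooo-oo--ooo-
position 7 holds -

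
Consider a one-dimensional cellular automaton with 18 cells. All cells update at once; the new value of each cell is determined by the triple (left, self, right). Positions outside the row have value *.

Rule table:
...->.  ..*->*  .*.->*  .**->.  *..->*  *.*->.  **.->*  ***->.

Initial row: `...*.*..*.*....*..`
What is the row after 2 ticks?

*..*....*..***....

tick 1: *.**.****.**..****
tick 2: *..*....*..***....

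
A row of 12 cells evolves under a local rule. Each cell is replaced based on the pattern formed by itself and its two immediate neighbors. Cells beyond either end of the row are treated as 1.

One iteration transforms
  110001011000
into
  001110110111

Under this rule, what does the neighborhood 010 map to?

0

At position 5 the neighborhood is 010; the next row has 0 there.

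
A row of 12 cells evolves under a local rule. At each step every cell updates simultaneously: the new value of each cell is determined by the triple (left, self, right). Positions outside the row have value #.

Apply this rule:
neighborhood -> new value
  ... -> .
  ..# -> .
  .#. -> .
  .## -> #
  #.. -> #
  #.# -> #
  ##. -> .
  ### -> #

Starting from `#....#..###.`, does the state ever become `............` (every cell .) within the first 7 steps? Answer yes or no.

no

.#....#.##.#
#.#....##.##
.#.#...#.###
#.#.#...####
.#.#.#..####
#.#.#.#.####
.#.#.#.#####
step 7 is .#.#.#.#####, still not uniform .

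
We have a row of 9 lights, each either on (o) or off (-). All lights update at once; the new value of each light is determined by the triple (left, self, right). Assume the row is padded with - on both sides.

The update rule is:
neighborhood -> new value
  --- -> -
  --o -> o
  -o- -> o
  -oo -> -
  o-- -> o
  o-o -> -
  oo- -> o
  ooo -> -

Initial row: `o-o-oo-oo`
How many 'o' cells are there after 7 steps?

o-o--o--o
o-ooooooo
o-------o
oo-----oo
-oo---o-o
o-oo-oo-o
o--o--o-o
count of o: 4

4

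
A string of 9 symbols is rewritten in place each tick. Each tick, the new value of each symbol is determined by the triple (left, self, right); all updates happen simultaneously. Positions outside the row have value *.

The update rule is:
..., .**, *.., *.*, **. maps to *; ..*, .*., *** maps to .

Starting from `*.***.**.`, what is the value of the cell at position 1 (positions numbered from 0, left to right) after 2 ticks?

.

***.*****
..***....
position 1 holds .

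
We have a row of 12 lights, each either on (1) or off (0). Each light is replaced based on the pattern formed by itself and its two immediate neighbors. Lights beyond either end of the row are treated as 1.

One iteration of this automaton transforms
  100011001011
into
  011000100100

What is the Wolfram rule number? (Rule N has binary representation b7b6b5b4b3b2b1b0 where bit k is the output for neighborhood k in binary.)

position 11: 111 → 0  (bit 7 = 0)
position 0: 110 → 0  (bit 6 = 0)
position 9: 101 → 1  (bit 5 = 1)
position 1: 100 → 1  (bit 4 = 1)
position 4: 011 → 0  (bit 3 = 0)
position 8: 010 → 0  (bit 2 = 0)
position 3: 001 → 0  (bit 1 = 0)
position 2: 000 → 1  (bit 0 = 1)
bits b7..b0 = 00110001 = 49

49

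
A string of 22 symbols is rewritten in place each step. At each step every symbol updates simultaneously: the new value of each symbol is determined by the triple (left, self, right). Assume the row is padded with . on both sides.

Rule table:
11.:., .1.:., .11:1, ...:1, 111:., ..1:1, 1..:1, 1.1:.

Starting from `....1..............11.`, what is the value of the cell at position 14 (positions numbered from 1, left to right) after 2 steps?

1111.111111111111111.1
1....1................
position 14 holds .

.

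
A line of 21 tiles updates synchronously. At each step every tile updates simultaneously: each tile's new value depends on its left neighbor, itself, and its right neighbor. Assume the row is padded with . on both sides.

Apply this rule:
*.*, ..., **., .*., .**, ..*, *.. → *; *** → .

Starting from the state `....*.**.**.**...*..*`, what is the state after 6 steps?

*********************
*...................*
*********************  (repeats step 1; period 2)
step 6: *...................*

*...................*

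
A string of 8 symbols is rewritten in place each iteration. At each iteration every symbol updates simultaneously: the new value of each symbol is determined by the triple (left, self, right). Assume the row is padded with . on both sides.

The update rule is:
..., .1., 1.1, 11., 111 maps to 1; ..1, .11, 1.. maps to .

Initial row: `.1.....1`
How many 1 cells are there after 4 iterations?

.1.111.1
.11.1111
..11.111
1..11.11
count of 1: 5

5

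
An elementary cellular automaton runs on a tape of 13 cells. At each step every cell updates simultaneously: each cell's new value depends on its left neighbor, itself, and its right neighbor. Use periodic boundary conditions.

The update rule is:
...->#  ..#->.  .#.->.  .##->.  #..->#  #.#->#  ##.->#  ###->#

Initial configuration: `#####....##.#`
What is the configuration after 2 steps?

########..##.
.########..##

.########..##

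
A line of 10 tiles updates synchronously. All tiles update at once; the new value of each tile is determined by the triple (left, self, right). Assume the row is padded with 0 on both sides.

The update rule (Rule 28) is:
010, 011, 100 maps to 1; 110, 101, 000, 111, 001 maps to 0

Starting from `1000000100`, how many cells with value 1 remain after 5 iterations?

1100000110
1010000101
1011000101
1010100101
1010110101
count of 1: 6

6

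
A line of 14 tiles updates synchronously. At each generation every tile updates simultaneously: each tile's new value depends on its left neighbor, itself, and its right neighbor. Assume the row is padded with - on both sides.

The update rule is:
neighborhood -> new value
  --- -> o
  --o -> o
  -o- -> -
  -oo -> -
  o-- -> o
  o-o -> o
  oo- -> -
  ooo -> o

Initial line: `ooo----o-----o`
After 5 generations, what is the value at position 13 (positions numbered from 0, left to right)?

-o-oooo-ooooo-
o-o-oo-o-ooo-o
-o-o--o-o-o-o-
o-o-oo-o-o-o-o
-o-o--o-o-o-o-
position 13 holds -

-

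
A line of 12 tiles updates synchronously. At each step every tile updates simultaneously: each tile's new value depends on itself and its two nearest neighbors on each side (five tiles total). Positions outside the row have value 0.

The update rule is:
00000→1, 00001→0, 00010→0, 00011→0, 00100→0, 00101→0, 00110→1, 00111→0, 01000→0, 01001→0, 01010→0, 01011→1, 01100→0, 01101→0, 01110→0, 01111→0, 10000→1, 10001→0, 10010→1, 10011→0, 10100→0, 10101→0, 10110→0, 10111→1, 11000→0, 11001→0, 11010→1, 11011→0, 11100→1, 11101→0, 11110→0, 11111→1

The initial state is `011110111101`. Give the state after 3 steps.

000000100010
111100000000
000101111111

000101111111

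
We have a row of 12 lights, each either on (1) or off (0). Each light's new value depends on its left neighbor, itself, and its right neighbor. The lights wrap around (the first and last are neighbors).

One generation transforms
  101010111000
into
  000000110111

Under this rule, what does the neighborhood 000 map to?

At position 10 the neighborhood is 000; the next row has 1 there.

1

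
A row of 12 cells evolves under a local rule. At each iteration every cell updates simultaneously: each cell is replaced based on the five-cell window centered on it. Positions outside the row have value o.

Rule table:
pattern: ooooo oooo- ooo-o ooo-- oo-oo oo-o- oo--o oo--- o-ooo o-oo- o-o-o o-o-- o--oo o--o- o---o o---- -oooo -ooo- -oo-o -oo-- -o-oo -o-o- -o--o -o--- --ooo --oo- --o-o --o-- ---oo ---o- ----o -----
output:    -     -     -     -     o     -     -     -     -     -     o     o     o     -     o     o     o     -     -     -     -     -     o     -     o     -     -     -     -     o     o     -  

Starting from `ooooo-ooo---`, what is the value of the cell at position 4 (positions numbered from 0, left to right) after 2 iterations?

-----o----o-
-o-oo--ooo--
position 4 holds o

o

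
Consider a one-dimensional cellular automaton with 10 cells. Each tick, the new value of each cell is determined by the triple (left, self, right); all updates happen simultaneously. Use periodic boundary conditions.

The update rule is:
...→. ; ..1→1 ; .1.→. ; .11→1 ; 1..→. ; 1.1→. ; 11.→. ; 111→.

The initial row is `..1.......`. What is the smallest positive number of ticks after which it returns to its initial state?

.1........
1.........
.........1
........1.
.......1..
......1...
.....1....
....1.....
...1......
..1.......

10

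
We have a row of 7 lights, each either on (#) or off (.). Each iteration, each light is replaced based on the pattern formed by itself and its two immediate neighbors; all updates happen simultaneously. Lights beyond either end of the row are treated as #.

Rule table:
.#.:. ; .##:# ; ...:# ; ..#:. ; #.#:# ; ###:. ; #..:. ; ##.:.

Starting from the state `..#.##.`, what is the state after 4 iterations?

.#.##.#

...##.#
.#.#.##
#.#.##.
.#.##.#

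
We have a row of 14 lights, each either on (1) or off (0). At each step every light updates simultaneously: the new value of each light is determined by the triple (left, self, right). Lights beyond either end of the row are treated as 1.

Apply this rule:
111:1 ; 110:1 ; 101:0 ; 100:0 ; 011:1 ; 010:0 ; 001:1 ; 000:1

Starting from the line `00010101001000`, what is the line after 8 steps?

01100000010011
01101111100111
01101111101111
01101111101111  (fixed point — unchanged through step 8)

01101111101111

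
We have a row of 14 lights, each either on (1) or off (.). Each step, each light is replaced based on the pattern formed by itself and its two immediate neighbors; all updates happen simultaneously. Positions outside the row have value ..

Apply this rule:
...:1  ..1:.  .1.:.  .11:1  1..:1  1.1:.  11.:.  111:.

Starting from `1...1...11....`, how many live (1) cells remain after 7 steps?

.11..11.1.1111
.1.1.1....1...
......111..111
11111.1..1.1..
1......1....11
.11111..111.1.
.1....1.1....1
count of 1: 4

4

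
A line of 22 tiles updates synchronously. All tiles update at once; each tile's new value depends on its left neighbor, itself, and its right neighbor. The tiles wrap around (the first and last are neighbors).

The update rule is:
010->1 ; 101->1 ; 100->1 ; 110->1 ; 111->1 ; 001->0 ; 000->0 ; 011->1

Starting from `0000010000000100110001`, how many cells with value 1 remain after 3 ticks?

16

1000011000000110111001
1100011100000111111101
1110011110000111111111
count of 1: 16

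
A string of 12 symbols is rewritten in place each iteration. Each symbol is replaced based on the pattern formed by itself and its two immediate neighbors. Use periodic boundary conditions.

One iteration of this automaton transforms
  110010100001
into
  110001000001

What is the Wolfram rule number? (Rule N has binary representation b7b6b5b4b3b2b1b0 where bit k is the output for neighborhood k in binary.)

232

position 0: 111 → 1  (bit 7 = 1)
position 1: 110 → 1  (bit 6 = 1)
position 5: 101 → 1  (bit 5 = 1)
position 2: 100 → 0  (bit 4 = 0)
position 11: 011 → 1  (bit 3 = 1)
position 4: 010 → 0  (bit 2 = 0)
position 3: 001 → 0  (bit 1 = 0)
position 8: 000 → 0  (bit 0 = 0)
bits b7..b0 = 11101000 = 232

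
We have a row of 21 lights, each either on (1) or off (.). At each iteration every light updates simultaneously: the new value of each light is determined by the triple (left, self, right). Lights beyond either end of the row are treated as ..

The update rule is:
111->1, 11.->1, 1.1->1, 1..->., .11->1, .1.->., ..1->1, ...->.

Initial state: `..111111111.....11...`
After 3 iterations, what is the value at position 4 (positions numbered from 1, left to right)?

1

iteration 1: .1111111111....111...
iteration 2: 11111111111...1111...
iteration 3: 11111111111..11111...
position 4 holds 1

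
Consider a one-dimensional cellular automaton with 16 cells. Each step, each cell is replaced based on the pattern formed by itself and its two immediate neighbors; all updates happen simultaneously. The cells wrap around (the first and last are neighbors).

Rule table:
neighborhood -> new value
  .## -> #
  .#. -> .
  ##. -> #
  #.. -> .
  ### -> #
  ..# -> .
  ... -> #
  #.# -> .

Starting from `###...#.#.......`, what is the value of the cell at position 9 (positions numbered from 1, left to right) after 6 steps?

step 1: ###.#.....#####.
step 2: ###...###.#####.
step 3: ###.#.###.#####.
step 4: ###...###.#####.  (repeats step 2; period 2)
step 6: ###...###.#####.
position 9 holds #

#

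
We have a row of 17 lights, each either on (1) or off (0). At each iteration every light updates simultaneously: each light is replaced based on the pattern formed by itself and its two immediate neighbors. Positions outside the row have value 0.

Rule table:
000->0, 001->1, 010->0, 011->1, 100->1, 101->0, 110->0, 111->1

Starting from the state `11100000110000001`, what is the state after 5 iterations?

01011010000100010

11010001101000010
10001011000100101
01010010101011000
10001100000010100
01011010000100010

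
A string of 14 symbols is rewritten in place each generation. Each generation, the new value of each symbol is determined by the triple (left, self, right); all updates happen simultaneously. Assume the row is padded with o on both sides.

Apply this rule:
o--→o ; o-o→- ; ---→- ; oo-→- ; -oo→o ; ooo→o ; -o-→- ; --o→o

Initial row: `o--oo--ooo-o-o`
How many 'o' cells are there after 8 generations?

12

generation 1: -ooo-oooo----o
generation 2: -oo--ooo-o--oo
generation 3: -o-oooo---oooo
generation 4: ---ooo-o-ooooo
generation 5: o-ooo----ooooo
generation 6: --oo-o--oooooo
generation 7: ooo---oooooooo
generation 8: oo-o-ooooooooo
count of o: 12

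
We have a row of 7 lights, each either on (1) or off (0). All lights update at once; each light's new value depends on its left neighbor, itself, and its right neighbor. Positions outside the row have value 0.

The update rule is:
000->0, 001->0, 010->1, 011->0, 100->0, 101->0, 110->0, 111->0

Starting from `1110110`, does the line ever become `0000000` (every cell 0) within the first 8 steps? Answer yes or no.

yes

0000000
all cells are 0 at step 1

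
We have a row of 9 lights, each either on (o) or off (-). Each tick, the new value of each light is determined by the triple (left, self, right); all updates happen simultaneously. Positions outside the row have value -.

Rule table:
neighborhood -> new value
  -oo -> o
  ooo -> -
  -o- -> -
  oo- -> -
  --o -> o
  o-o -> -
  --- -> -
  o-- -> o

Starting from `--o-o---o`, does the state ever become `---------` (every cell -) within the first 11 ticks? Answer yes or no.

-o---o-o-
o-o-o---o
-----o-o-
----o---o
---o-o-o-
--o-----o
-o-o---o-
o---o-o-o
-o-o-----
o---o----
-o-o-o---
tick 11 is -o-o-o---, still not uniform -

no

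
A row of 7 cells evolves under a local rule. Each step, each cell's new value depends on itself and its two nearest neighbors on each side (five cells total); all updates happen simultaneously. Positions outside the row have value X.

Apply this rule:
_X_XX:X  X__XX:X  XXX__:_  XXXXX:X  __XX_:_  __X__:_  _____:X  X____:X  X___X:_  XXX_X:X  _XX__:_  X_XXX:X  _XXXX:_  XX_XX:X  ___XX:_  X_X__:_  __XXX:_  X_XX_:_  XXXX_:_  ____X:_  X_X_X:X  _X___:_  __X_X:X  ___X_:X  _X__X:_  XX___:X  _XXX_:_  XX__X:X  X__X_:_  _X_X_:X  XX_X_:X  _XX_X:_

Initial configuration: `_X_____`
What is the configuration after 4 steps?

_XX__XX

X__XX__
_XX__XX
X__XX__  (repeats step 1; period 2)
step 4: _XX__XX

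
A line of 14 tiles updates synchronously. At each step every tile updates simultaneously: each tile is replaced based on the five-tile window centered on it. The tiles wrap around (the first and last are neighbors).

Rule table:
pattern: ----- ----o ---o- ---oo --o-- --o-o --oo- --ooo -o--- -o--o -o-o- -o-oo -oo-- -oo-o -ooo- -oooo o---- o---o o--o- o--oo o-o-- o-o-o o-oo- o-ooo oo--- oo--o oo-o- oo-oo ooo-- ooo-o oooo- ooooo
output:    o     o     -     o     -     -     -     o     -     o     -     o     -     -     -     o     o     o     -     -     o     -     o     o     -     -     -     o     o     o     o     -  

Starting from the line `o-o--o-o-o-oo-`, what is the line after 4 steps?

--ooooooo-oo-o

--oo------oo--
oo---ooooo---o
-o-oooo-oo-ooo
--ooooooo-oo-o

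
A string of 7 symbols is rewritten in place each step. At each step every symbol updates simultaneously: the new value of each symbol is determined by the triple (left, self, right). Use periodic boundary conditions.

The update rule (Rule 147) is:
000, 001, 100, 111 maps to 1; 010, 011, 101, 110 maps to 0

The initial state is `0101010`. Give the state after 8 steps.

1000001
0111110
1011101
0001000
1110111
1100011
1011101  (repeats step 3; period 4)
step 8: 0001000

0001000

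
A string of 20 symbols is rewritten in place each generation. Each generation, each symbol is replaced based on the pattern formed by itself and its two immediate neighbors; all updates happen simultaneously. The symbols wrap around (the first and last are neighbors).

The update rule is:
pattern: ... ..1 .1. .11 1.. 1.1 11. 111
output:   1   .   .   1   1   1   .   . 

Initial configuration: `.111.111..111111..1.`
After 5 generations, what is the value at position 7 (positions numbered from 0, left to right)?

1

.1..11..1.1.....1..1
1.1.1.1..1.1111..1..
.1.1.1.1..11...1..1.
..1.1.1.1.1.11..1..1
1..1.1.1.1.11.1..1..
position 7 holds 1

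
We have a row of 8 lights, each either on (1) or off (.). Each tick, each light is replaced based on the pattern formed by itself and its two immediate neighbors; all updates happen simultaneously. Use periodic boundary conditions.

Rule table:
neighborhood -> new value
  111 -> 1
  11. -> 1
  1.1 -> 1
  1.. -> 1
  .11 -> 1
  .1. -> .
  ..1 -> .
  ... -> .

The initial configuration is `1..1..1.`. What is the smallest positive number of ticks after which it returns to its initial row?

.1..1..1
1.1..1..
.1.1..1.
..1.1..1
1..1.1..
.1..1.1.
..1..1.1
1..1..1.

8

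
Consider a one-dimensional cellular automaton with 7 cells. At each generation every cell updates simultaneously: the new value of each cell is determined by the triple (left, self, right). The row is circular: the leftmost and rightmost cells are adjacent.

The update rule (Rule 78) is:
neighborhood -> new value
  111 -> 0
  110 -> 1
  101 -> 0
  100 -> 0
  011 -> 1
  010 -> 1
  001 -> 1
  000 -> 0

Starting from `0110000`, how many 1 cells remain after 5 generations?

generation 1: 1110000
generation 2: 1010001
generation 3: 1010011
generation 4: 1010110
generation 5: 1010110
count of 1: 4

4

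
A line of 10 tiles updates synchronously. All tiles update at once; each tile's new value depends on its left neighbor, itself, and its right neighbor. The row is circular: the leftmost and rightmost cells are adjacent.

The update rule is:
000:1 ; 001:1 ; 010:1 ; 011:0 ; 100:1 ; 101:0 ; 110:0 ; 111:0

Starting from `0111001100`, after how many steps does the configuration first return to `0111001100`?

2

step 1: 1000110011
step 2: 0111001100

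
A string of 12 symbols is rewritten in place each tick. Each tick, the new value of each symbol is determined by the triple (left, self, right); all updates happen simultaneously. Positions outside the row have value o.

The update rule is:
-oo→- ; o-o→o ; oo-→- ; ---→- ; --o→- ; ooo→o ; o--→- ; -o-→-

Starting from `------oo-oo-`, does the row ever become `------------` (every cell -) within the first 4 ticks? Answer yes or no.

yes

--------o--o
------------
all cells are - at tick 2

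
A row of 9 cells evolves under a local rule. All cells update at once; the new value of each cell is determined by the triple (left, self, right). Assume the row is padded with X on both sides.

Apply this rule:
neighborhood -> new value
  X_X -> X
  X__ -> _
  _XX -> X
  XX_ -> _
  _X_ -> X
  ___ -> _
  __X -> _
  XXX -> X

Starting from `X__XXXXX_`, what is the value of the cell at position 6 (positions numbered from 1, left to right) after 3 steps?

_

___XXXX_X
___XXX_XX
___XX_XXX
position 6 holds _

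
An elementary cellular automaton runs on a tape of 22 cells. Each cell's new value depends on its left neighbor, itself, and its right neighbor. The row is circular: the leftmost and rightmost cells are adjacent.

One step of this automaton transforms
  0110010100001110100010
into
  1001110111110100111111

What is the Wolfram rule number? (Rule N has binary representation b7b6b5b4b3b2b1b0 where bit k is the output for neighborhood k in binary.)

position 13: 111 → 1  (bit 7 = 1)
position 2: 110 → 0  (bit 6 = 0)
position 6: 101 → 0  (bit 5 = 0)
position 3: 100 → 1  (bit 4 = 1)
position 1: 011 → 0  (bit 3 = 0)
position 5: 010 → 1  (bit 2 = 1)
position 0: 001 → 1  (bit 1 = 1)
position 9: 000 → 1  (bit 0 = 1)
bits b7..b0 = 10010111 = 151

151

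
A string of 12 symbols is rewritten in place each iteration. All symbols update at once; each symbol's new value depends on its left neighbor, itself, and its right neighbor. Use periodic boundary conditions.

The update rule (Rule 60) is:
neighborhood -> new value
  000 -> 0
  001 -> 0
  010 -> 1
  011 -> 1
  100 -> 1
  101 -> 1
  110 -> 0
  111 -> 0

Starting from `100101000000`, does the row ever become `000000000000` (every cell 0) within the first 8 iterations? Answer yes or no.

110111100000
101100010000
111010011000
100111010100
110100111110
101110100001
011001110001
110101001001
iteration 8 is 110101001001, still not uniform 0

no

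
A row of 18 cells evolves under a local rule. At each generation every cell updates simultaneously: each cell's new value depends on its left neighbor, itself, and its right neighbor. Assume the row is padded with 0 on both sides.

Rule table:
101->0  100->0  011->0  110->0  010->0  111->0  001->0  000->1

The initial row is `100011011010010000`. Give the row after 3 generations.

001000000000000111
100011111111110000
001000000000000111

001000000000000111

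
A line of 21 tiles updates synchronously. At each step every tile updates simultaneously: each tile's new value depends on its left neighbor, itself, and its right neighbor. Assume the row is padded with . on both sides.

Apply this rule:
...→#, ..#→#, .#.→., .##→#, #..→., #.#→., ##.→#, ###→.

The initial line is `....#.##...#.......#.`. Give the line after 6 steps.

####..##.##..######..
#..#.###.##.##....#.#
..#..#.#.##.##.###...
##..#....##.##.#.#.##
##.#..#####.##.....##
##...##...#.##.######

##...##...#.##.######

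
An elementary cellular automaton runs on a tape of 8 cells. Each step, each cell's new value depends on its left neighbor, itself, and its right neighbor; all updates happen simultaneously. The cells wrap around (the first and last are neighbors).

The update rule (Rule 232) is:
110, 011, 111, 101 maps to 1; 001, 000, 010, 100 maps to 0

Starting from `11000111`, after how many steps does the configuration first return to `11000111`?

1

step 1: 11000111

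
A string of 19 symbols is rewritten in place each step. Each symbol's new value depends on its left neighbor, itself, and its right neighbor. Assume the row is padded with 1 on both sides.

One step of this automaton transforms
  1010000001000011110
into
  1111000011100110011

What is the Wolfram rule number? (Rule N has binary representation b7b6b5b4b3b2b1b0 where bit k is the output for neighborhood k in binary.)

126

position 15: 111 → 0  (bit 7 = 0)
position 0: 110 → 1  (bit 6 = 1)
position 1: 101 → 1  (bit 5 = 1)
position 3: 100 → 1  (bit 4 = 1)
position 14: 011 → 1  (bit 3 = 1)
position 2: 010 → 1  (bit 2 = 1)
position 8: 001 → 1  (bit 1 = 1)
position 4: 000 → 0  (bit 0 = 0)
bits b7..b0 = 01111110 = 126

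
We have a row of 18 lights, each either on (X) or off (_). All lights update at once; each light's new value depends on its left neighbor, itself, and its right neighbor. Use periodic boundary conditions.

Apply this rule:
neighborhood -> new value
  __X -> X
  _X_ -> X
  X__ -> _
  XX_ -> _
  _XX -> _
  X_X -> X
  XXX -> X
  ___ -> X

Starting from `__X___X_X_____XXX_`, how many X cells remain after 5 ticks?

11

tick 1: XXX_XXXXX_XXXX_X__
tick 2: _X_X_XXX_X_XX_XX_X
tick 3: XXXXX_X_XXX__X__XX
tick 4: XXXX_XXX_X__XX_X_X
tick 5: XXX_X_X_XX_X__XXX_
count of X: 11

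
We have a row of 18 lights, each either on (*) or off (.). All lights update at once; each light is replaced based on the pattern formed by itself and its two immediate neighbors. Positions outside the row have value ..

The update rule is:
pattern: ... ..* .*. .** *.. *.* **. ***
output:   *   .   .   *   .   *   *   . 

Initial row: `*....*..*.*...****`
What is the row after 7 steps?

step 1: ..**.....*..*.*..*
step 2: *.**.***.....*....
step 3: .*****.*.***...***
step 4: .*...**.**.*.*.*.*
step 5: ...*.******.*.*.*.
step 6: **..**....**.*.*..
step 7: **..**.**.***.*..*

**..**.**.***.*..*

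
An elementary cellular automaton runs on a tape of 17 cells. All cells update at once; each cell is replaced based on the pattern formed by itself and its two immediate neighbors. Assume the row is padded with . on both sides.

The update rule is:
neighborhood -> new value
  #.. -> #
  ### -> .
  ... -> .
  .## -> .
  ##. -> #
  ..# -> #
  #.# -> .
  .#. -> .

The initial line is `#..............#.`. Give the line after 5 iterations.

.#...#....#.#.#.#

.#............#.#
#.#..........#...
...#........#.#..
..#.#......#...#.
.#...#....#.#.#.#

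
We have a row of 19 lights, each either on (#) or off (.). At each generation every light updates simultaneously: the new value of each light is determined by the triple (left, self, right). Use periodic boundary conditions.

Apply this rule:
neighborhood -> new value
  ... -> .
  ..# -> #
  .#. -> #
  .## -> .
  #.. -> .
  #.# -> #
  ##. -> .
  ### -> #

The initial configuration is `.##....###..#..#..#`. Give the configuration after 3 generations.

....#.##.##.##.####

generation 1: #.....#.#..##.##.##
generation 2: .....####.#..#..#.#
generation 3: ....#.##.##.##.####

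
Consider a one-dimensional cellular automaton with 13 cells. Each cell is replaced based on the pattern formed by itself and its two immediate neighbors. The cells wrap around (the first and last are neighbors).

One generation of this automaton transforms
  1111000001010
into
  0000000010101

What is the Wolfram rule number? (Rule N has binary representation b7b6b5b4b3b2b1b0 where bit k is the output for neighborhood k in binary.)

position 1: 111 → 0  (bit 7 = 0)
position 3: 110 → 0  (bit 6 = 0)
position 10: 101 → 1  (bit 5 = 1)
position 4: 100 → 0  (bit 4 = 0)
position 0: 011 → 0  (bit 3 = 0)
position 9: 010 → 0  (bit 2 = 0)
position 8: 001 → 1  (bit 1 = 1)
position 5: 000 → 0  (bit 0 = 0)
bits b7..b0 = 00100010 = 34

34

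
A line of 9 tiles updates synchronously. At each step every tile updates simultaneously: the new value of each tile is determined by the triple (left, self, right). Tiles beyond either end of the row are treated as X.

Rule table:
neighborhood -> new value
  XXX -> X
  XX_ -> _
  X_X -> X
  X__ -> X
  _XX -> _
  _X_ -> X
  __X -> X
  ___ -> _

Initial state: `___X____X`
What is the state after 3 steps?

X_XXX__X_
_X_X_XXXX
XXXXX_XXX

XXXXX_XXX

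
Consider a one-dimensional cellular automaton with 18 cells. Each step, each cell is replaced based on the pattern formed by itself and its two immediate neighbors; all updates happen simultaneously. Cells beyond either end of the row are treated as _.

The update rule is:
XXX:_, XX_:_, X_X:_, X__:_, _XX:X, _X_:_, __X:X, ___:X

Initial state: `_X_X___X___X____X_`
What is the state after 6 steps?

XXX___XXXX__XX__X_

X____XX__XX__XXX__
__XXXX__XX__XX___X
XXX____XX__XX__XX_
X___XXXX__XX__XX__
__XXX____XX__XX__X
XXX___XXXX__XX__X_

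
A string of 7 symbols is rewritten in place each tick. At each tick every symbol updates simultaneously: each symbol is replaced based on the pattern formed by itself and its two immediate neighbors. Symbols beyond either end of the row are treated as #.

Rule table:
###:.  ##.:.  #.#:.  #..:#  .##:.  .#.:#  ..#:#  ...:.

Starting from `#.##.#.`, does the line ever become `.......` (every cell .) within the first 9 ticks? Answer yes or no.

no

tick 1: .....#.
tick 2: #...##.
tick 3: .#.#...
tick 4: .#.##.#
tick 5: .#.....
tick 6: .##...#
tick 7: ...#.#.
tick 8: #.##.#.  (repeats tick 0; period 8)
tick 9: .....#.
tick 9 is .....#., still not uniform .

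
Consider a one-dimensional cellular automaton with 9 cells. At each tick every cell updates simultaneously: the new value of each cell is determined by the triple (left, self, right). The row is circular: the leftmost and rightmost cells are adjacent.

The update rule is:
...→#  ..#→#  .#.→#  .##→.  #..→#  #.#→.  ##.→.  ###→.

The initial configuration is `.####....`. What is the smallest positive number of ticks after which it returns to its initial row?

2

#....####
.####....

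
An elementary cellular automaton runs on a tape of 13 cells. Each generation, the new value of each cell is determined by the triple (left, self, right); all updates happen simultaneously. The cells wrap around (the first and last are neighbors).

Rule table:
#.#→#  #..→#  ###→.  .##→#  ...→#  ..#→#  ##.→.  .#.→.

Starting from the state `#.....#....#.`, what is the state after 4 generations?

.##....##..##

.#####.####.#
##....##...#.
#.#####.###.#
.##....##..##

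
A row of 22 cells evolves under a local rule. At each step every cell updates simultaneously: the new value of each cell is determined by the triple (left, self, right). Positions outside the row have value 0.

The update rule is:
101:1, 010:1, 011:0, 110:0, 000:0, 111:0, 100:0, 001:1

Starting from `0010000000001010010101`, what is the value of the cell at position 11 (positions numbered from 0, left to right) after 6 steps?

0110000000011110111111
1000000000100001000000
1000000001100011000000
1000000010000100000000
1000000110001100000000
1000001000010000000000
position 11 holds 1

1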